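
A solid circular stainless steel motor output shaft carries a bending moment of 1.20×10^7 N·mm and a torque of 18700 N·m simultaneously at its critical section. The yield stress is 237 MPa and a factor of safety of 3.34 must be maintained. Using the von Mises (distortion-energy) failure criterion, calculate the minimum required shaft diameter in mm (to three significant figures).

d = 142 mm

σ_allow = σ_y/n = 237/3.34 = 70.96 MPa.
For a solid shaft σ_b = 32M/(πd³) and τ = 16T/(πd³), so the von Mises stress is σ' = (16/πd³)·√(4M²+3T²).
√(4M²+3T²) = √(4×(1.200×10^7)² + 3×(1.870×10^7)²) = 4.031×10^7 N·mm.
d³ = 16×4.031×10^7/(π×70.96) = 2.893×10^6 mm³.
d = 142.5 mm.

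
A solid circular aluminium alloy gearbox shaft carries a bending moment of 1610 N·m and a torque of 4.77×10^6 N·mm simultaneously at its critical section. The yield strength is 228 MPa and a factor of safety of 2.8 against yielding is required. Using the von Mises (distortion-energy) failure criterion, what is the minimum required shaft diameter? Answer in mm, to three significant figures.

d = 82.2 mm

σ_allow = σ_y/n = 228/2.8 = 81.43 MPa.
For a solid shaft σ_b = 32M/(πd³) and τ = 16T/(πd³), so the von Mises stress is σ' = (16/πd³)·√(4M²+3T²).
√(4M²+3T²) = √(4×(1.610×10^6)² + 3×(4.770×10^6)²) = 8.867×10^6 N·mm.
d³ = 16×8.867×10^6/(π×81.43) = 554600 mm³.
d = 82.16 mm.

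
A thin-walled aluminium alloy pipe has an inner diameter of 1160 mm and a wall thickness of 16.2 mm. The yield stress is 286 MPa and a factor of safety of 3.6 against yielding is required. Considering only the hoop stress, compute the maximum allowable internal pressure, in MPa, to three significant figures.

p_allow = 2.22 MPa

σ_allow = 286/3.6 = 79.44 MPa.
σ_h = pD/(2t) → p_allow = 2σ_allow t/D = 2×79.44×16.2/1160 = 2.219 MPa.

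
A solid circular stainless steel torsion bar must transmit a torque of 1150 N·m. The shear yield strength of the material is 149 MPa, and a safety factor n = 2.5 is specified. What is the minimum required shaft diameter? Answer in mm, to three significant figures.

d = 46.1 mm

Allowable shear stress τ_allow = 149/2.5 = 59.60 MPa.
For a solid shaft τ = 16T/(πd³), so d³ = 16T/(π τ_allow) = 16×1150000/(π×59.60) = 98270 mm³.
d = (98270)^(1/3) = 46.15 mm.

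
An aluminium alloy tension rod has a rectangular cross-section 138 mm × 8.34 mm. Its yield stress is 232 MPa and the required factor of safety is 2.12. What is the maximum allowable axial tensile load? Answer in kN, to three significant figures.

F_allow = 126 kN

σ_allow = 232/2.12 = 109.4 MPa.
A = 138×8.34 = 1151 mm².
F_allow = σ_allow × A = 109.4×1151 = 125900 N.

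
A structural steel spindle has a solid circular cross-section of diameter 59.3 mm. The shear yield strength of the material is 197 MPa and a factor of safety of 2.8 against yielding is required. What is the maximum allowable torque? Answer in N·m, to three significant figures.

τ_allow = 197/2.8 = 70.36 MPa.
For a solid shaft T_allow = τ_allow·πd³/16; πd³/16 = π×59.3³/16 = 40940 mm³.
T_allow = 70.36×40940 = 2.881×10^6 N·mm = 2881 N·m.

T_allow = 2880 N·m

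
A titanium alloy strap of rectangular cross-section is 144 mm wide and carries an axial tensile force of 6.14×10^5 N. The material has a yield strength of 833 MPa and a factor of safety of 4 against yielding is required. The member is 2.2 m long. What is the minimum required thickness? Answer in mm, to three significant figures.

t = 20.5 mm

σ_allow = 833/4 = 208.2 MPa.
Required area A = F/σ_allow = 614000/208.2 = 2948 mm².
t = A/w = 2948/144 = 20.47 mm.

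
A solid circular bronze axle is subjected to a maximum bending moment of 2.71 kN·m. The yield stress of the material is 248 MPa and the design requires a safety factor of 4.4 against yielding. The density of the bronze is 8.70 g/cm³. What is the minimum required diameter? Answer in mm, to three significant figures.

σ_allow = 248/4.4 = 56.36 MPa.
For a solid circular section σ = 32M/(πd³), so d³ = 32M/(π σ_allow) = 32×2710000/(π×56.36) = 489700 mm³.
d = 78.82 mm.

d = 78.8 mm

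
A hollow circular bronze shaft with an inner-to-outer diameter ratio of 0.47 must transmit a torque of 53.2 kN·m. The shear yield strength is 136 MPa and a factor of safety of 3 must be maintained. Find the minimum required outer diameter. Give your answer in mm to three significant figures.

τ_allow = 136/3 = 45.33 MPa.
For a hollow shaft τ = 16T/[πd_o³(1−k⁴)] with k = 0.47, so 1−k⁴ = 0.9512.
d_o³ = 16T/[π τ_allow (1−k⁴)] = 16×5.3200×10^7/(π×45.33×0.9512) = 6.283×10^6 mm³.
d_o = 184.5 mm.

d_o = 185 mm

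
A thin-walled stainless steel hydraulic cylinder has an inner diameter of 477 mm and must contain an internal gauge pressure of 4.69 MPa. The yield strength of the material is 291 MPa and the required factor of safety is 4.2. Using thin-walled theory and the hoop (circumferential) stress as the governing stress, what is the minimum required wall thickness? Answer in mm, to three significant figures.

σ_allow = 291/4.2 = 69.29 MPa.
Hoop stress σ_h = pD/(2t), so t = pD/(2σ_allow) = 4.69×477/(2×69.29) = 16.14 mm.

t = 16.1 mm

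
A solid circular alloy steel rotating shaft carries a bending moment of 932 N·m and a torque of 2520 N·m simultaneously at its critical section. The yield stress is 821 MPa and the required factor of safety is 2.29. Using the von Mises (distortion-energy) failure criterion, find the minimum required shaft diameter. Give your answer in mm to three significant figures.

d = 40.7 mm

σ_allow = σ_y/n = 821/2.29 = 358.5 MPa.
For a solid shaft σ_b = 32M/(πd³) and τ = 16T/(πd³), so the von Mises stress is σ' = (16/πd³)·√(4M²+3T²).
√(4M²+3T²) = √(4×(932000)² + 3×(2.520×10^6)²) = 4.746×10^6 N·mm.
d³ = 16×4.746×10^6/(π×358.5) = 67420 mm³.
d = 40.70 mm.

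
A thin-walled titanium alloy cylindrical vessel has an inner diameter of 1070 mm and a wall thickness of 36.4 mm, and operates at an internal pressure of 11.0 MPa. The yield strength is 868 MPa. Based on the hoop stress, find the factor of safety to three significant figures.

n = 5.37

σ_h = pD/(2t) = 11.0×1070/(2×36.4) = 161.7 MPa.
n = 868/161.7 = 5.369.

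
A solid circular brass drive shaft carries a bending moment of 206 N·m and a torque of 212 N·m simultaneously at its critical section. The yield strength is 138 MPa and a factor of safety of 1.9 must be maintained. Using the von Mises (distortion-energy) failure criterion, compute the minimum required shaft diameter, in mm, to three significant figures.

d = 33.8 mm

σ_allow = σ_y/n = 138/1.9 = 72.63 MPa.
For a solid shaft σ_b = 32M/(πd³) and τ = 16T/(πd³), so the von Mises stress is σ' = (16/πd³)·√(4M²+3T²).
√(4M²+3T²) = √(4×(206000)² + 3×(212000)²) = 551900 N·mm.
d³ = 16×551900/(π×72.63) = 38700 mm³.
d = 33.82 mm.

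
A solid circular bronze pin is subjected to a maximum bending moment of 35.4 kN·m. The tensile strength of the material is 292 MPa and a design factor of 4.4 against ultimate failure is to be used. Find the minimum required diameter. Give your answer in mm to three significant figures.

d = 176 mm

σ_allow = 292/4.4 = 66.36 MPa.
For a solid circular section σ = 32M/(πd³), so d³ = 32M/(π σ_allow) = 32×3.5400×10^7/(π×66.36) = 5.433×10^6 mm³.
d = 175.8 mm.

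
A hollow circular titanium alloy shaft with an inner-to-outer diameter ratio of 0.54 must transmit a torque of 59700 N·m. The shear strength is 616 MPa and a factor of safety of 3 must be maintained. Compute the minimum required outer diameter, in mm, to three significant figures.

τ_allow = 616/3 = 205.3 MPa.
For a hollow shaft τ = 16T/[πd_o³(1−k⁴)] with k = 0.54, so 1−k⁴ = 0.9150.
d_o³ = 16T/[π τ_allow (1−k⁴)] = 16×5.9700×10^7/(π×205.3×0.9150) = 1.618×10^6 mm³.
d_o = 117.4 mm.

d_o = 117 mm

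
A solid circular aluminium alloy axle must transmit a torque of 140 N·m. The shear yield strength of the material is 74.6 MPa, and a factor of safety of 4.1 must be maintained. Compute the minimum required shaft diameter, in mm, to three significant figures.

d = 34.0 mm

Allowable shear stress τ_allow = 74.6/4.1 = 18.20 MPa.
For a solid shaft τ = 16T/(πd³), so d³ = 16T/(π τ_allow) = 16×140000/(π×18.20) = 39190 mm³.
d = (39190)^(1/3) = 33.97 mm.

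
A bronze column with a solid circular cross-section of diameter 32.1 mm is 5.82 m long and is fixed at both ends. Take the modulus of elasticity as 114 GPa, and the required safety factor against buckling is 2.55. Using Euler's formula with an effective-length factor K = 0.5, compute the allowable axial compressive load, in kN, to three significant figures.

P_allow = 2.72 kN

I = πd⁴/64 = π×32.1⁴/64 = 52120 mm⁴.
Effective length L_e = KL = 0.5×5.82 m = 2910 mm.
Euler critical load P_cr = π²EI/L_e² = π²×114000×52120/2910² = 6925 N.
P_allow = P_cr/n = 6925/2.55 = 2716 N.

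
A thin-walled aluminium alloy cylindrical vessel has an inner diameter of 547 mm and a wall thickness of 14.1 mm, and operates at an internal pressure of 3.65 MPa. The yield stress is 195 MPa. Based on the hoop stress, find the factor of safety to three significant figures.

σ_h = pD/(2t) = 3.65×547/(2×14.1) = 70.80 MPa.
n = 195/70.80 = 2.754.

n = 2.75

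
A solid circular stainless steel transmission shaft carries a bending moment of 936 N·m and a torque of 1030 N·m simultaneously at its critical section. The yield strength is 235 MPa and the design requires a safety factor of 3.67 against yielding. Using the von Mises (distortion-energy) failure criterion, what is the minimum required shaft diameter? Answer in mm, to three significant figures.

d = 59.0 mm

σ_allow = σ_y/n = 235/3.67 = 64.03 MPa.
For a solid shaft σ_b = 32M/(πd³) and τ = 16T/(πd³), so the von Mises stress is σ' = (16/πd³)·√(4M²+3T²).
√(4M²+3T²) = √(4×(936000)² + 3×(1.030×10^6)²) = 2.586×10^6 N·mm.
d³ = 16×2.586×10^6/(π×64.03) = 205700 mm³.
d = 59.03 mm.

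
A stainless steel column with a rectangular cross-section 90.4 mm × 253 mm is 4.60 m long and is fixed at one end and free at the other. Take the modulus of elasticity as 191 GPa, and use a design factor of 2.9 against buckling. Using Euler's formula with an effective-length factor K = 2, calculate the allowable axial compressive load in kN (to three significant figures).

P_allow = 120 kN

Buckling occurs about the weak axis: I_min = h·b³/12 = 253×90.4³/12 = 1.558×10^7 mm⁴ (b = 90.4 mm is the smaller dimension).
Effective length L_e = KL = 2×4.60 m = 9200 mm.
Euler critical load P_cr = π²EI/L_e² = π²×191000×1.558×10^7/9200² = 346900 N.
P_allow = P_cr/n = 346900/2.9 = 119600 N.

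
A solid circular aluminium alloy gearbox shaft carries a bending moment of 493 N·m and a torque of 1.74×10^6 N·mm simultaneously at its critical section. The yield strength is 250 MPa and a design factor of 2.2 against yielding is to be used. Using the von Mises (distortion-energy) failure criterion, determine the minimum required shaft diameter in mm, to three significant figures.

d = 52.2 mm

σ_allow = σ_y/n = 250/2.2 = 113.6 MPa.
For a solid shaft σ_b = 32M/(πd³) and τ = 16T/(πd³), so the von Mises stress is σ' = (16/πd³)·√(4M²+3T²).
√(4M²+3T²) = √(4×(493000)² + 3×(1.740×10^6)²) = 3.171×10^6 N·mm.
d³ = 16×3.171×10^6/(π×113.6) = 142100 mm³.
d = 52.19 mm.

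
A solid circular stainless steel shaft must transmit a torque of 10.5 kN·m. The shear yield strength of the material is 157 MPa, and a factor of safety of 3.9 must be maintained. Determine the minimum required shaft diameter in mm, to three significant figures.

d = 110 mm

Allowable shear stress τ_allow = 157/3.9 = 40.26 MPa.
For a solid shaft τ = 16T/(πd³), so d³ = 16T/(π τ_allow) = 16×1.0500×10^7/(π×40.26) = 1.328×10^6 mm³.
d = (1.328×10^6)^(1/3) = 109.9 mm.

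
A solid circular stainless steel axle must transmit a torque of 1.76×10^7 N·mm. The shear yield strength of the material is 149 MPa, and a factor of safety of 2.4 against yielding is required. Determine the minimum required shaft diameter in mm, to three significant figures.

Allowable shear stress τ_allow = 149/2.4 = 62.08 MPa.
For a solid shaft τ = 16T/(πd³), so d³ = 16T/(π τ_allow) = 16×1.7600×10^7/(π×62.08) = 1.444×10^6 mm³.
d = (1.444×10^6)^(1/3) = 113.0 mm.

d = 113 mm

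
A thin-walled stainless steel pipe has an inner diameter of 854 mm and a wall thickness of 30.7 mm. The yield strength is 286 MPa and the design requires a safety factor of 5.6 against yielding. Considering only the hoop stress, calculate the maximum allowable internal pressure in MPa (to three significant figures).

σ_allow = 286/5.6 = 51.07 MPa.
σ_h = pD/(2t) → p_allow = 2σ_allow t/D = 2×51.07×30.7/854 = 3.672 MPa.

p_allow = 3.67 MPa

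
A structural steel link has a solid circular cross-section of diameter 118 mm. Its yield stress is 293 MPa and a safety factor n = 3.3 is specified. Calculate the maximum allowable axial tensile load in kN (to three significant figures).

σ_allow = 293/3.3 = 88.79 MPa.
A = πd²/4 = π×118²/4 = 10940 mm².
F_allow = σ_allow × A = 88.79×10940 = 971000 N.

F_allow = 971 kN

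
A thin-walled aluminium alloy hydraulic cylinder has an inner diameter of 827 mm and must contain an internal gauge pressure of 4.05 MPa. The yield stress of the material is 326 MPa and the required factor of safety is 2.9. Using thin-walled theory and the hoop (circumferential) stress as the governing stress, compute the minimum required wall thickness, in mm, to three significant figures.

σ_allow = 326/2.9 = 112.4 MPa.
Hoop stress σ_h = pD/(2t), so t = pD/(2σ_allow) = 4.05×827/(2×112.4) = 14.90 mm.

t = 14.9 mm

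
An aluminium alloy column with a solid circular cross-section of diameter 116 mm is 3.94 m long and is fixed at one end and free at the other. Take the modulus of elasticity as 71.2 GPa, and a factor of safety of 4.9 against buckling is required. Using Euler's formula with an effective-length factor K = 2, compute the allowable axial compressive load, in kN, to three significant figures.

I = πd⁴/64 = π×116⁴/64 = 8.888×10^6 mm⁴.
Effective length L_e = KL = 2×3.94 m = 7880 mm.
Euler critical load P_cr = π²EI/L_e² = π²×71200×8.888×10^6/7880² = 100600 N.
P_allow = P_cr/n = 100600/4.9 = 20530 N.

P_allow = 20.5 kN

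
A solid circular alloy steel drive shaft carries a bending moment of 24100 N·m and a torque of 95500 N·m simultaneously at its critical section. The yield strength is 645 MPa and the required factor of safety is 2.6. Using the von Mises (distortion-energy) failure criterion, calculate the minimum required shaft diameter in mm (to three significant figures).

σ_allow = σ_y/n = 645/2.6 = 248.1 MPa.
For a solid shaft σ_b = 32M/(πd³) and τ = 16T/(πd³), so the von Mises stress is σ' = (16/πd³)·√(4M²+3T²).
√(4M²+3T²) = √(4×(2.410×10^7)² + 3×(9.550×10^7)²) = 1.723×10^8 N·mm.
d³ = 16×1.723×10^8/(π×248.1) = 3.537×10^6 mm³.
d = 152.4 mm.

d = 152 mm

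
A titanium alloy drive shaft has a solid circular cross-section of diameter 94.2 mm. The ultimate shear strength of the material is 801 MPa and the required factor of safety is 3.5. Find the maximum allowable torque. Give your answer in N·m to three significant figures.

τ_allow = 801/3.5 = 228.9 MPa.
For a solid shaft T_allow = τ_allow·πd³/16; πd³/16 = π×94.2³/16 = 164100 mm³.
T_allow = 228.9×164100 = 3.756×10^7 N·mm = 37560 N·m.

T_allow = 37600 N·m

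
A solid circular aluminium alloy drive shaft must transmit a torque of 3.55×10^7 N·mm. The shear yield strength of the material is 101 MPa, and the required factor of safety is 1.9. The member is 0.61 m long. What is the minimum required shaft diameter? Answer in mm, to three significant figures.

Allowable shear stress τ_allow = 101/1.9 = 53.16 MPa.
For a solid shaft τ = 16T/(πd³), so d³ = 16T/(π τ_allow) = 16×3.5500×10^7/(π×53.16) = 3.401×10^6 mm³.
d = (3.401×10^6)^(1/3) = 150.4 mm.

d = 150 mm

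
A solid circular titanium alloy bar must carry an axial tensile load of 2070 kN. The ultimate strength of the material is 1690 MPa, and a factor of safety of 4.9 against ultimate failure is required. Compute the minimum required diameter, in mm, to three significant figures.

Allowable stress σ_allow = 1690/4.9 = 344.9 MPa.
Required area A = F/σ_allow = 2070000/344.9 = 6002 mm².
A = πd²/4 → d = √(4A/π) = 87.42 mm.

d = 87.4 mm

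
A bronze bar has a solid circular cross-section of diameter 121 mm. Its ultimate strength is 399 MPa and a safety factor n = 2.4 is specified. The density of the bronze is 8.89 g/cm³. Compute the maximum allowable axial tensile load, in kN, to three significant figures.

σ_allow = 399/2.4 = 166.2 MPa.
A = πd²/4 = π×121²/4 = 11500 mm².
F_allow = σ_allow × A = 166.2×11500 = 1.912×10^6 N.

F_allow = 1910 kN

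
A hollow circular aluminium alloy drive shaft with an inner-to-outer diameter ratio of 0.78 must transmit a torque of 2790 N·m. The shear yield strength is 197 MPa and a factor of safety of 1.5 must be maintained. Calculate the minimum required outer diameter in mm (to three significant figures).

d_o = 55.6 mm

τ_allow = 197/1.5 = 131.3 MPa.
For a hollow shaft τ = 16T/[πd_o³(1−k⁴)] with k = 0.78, so 1−k⁴ = 0.6298.
d_o³ = 16T/[π τ_allow (1−k⁴)] = 16×2790000/(π×131.3×0.6298) = 171800 mm³.
d_o = 55.59 mm.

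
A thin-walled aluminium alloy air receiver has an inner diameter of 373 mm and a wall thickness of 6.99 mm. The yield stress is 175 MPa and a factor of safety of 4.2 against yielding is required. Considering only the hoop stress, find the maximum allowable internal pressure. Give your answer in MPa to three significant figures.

σ_allow = 175/4.2 = 41.67 MPa.
σ_h = pD/(2t) → p_allow = 2σ_allow t/D = 2×41.67×6.99/373 = 1.562 MPa.

p_allow = 1.56 MPa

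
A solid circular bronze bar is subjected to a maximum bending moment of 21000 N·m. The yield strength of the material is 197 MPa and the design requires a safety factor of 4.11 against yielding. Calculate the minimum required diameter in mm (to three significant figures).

σ_allow = 197/4.11 = 47.93 MPa.
For a solid circular section σ = 32M/(πd³), so d³ = 32M/(π σ_allow) = 32×2.1000×10^7/(π×47.93) = 4.463×10^6 mm³.
d = 164.6 mm.

d = 165 mm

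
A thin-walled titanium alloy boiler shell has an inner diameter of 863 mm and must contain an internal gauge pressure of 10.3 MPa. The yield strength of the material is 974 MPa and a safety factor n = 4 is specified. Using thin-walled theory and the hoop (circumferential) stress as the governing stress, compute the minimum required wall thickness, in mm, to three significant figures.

σ_allow = 974/4 = 243.5 MPa.
Hoop stress σ_h = pD/(2t), so t = pD/(2σ_allow) = 10.3×863/(2×243.5) = 18.25 mm.

t = 18.3 mm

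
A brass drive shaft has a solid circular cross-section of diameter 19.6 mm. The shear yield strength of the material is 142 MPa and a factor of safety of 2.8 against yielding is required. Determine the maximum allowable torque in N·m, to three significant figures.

T_allow = 75.0 N·m

τ_allow = 142/2.8 = 50.71 MPa.
For a solid shaft T_allow = τ_allow·πd³/16; πd³/16 = π×19.6³/16 = 1478 mm³.
T_allow = 50.71×1478 = 74980 N·mm = 74.98 N·m.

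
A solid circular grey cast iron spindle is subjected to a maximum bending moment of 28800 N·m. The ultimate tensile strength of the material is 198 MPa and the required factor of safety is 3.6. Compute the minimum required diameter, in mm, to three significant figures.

σ_allow = 198/3.6 = 55.00 MPa.
For a solid circular section σ = 32M/(πd³), so d³ = 32M/(π σ_allow) = 32×2.8800×10^7/(π×55.00) = 5.334×10^6 mm³.
d = 174.7 mm.

d = 175 mm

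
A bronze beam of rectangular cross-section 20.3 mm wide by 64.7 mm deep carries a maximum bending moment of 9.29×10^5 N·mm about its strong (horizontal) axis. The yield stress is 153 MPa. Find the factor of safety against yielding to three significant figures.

Section modulus S = bh²/6 = 20.3×64.7²/6 = 14160 mm³.
σ = M/S = 929000/14160 = 65.59 MPa.
n = 153/65.59 = 2.333.

n = 2.33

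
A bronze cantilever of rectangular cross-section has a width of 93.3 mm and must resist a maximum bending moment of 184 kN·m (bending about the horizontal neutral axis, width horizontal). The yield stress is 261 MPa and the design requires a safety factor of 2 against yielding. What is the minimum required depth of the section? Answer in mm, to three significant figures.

σ_allow = 261/2 = 130.5 MPa.
For a rectangular section σ = 6M/(bh²), so h² = 6M/(b σ_allow) = 6×1.8400×10^8/(93.3×130.5) = 90670 mm².
h = 301.1 mm.

h = 301 mm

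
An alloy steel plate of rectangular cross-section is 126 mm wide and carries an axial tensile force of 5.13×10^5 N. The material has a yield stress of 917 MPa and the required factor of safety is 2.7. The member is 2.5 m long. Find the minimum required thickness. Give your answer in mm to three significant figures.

t = 12.0 mm

σ_allow = 917/2.7 = 339.6 MPa.
Required area A = F/σ_allow = 513000/339.6 = 1510 mm².
t = A/w = 1510/126 = 11.99 mm.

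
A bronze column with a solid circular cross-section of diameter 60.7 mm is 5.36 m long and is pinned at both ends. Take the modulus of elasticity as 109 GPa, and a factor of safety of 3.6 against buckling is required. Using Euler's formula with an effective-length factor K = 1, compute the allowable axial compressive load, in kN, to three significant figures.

I = πd⁴/64 = π×60.7⁴/64 = 666400 mm⁴.
Effective length L_e = KL = 1×5.36 m = 5360 mm.
Euler critical load P_cr = π²EI/L_e² = π²×109000×666400/5360² = 24950 N.
P_allow = P_cr/n = 24950/3.6 = 6931 N.

P_allow = 6.93 kN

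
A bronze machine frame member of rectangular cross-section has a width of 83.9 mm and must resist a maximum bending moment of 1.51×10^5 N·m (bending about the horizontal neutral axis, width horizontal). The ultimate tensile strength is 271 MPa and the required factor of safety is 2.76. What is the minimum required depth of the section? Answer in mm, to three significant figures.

h = 332 mm

σ_allow = 271/2.76 = 98.19 MPa.
For a rectangular section σ = 6M/(bh²), so h² = 6M/(b σ_allow) = 6×1.5100×10^8/(83.9×98.19) = 110000 mm².
h = 331.6 mm.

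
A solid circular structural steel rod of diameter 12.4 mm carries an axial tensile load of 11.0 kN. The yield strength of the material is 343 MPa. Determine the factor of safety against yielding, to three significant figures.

A = πd²/4 = 120.8 mm².
σ = F/A = 11000/120.8 = 91.09 MPa.
n = 343/91.09 = 3.766.

n = 3.77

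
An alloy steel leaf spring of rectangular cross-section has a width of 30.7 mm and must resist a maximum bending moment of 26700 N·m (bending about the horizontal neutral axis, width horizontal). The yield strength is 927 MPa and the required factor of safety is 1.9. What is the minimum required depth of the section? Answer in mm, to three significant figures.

σ_allow = 927/1.9 = 487.9 MPa.
For a rectangular section σ = 6M/(bh²), so h² = 6M/(b σ_allow) = 6×2.6700×10^7/(30.7×487.9) = 10700 mm².
h = 103.4 mm.

h = 103 mm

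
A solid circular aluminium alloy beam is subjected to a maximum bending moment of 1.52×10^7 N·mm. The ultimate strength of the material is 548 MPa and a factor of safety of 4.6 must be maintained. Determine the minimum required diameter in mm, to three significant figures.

d = 109 mm

σ_allow = 548/4.6 = 119.1 MPa.
For a solid circular section σ = 32M/(πd³), so d³ = 32M/(π σ_allow) = 32×1.5200×10^7/(π×119.1) = 1.300×10^6 mm³.
d = 109.1 mm.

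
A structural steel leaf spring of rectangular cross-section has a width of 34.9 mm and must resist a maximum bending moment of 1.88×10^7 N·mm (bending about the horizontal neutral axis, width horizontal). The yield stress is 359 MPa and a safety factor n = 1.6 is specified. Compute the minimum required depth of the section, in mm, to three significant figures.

h = 120 mm

σ_allow = 359/1.6 = 224.4 MPa.
For a rectangular section σ = 6M/(bh²), so h² = 6M/(b σ_allow) = 6×1.8800×10^7/(34.9×224.4) = 14400 mm².
h = 120.0 mm.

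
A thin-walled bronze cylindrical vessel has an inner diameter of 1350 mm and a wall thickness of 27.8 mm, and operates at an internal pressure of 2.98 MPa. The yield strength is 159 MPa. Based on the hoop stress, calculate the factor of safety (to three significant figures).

σ_h = pD/(2t) = 2.98×1350/(2×27.8) = 72.36 MPa.
n = 159/72.36 = 2.197.

n = 2.20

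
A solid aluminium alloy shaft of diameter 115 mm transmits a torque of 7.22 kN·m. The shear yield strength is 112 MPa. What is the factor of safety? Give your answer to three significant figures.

τ = 16T/(πd³) = 16×7220000/(π×115³) = 24.18 MPa.
n = τ_limit/τ = 112/24.18 = 4.632.

n = 4.63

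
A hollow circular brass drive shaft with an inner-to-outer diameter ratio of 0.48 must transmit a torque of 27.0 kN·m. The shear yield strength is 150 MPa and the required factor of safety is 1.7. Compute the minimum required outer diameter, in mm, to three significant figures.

d_o = 118 mm

τ_allow = 150/1.7 = 88.24 MPa.
For a hollow shaft τ = 16T/[πd_o³(1−k⁴)] with k = 0.48, so 1−k⁴ = 0.9469.
d_o³ = 16T/[π τ_allow (1−k⁴)] = 16×2.7000×10^7/(π×88.24×0.9469) = 1.646×10^6 mm³.
d_o = 118.1 mm.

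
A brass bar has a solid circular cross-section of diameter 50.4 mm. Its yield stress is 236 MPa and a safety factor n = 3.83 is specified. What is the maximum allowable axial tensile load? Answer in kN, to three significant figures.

σ_allow = 236/3.83 = 61.62 MPa.
A = πd²/4 = π×50.4²/4 = 1995 mm².
F_allow = σ_allow × A = 61.62×1995 = 122900 N.

F_allow = 123 kN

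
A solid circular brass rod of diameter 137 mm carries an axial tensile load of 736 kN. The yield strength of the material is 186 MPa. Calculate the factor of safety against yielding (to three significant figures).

n = 3.73

A = πd²/4 = 14740 mm².
σ = F/A = 736000/14740 = 49.93 MPa.
n = 186/49.93 = 3.725.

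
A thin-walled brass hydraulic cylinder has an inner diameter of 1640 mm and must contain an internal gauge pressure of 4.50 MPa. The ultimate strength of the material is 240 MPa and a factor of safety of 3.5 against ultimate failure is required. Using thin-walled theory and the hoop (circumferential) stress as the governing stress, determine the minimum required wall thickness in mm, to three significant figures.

σ_allow = 240/3.5 = 68.57 MPa.
Hoop stress σ_h = pD/(2t), so t = pD/(2σ_allow) = 4.50×1640/(2×68.57) = 53.81 mm.

t = 53.8 mm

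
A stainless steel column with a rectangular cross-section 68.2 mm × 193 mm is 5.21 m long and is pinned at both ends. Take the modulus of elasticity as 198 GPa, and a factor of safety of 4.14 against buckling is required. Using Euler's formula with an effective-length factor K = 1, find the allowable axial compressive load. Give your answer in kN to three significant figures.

P_allow = 88.7 kN

Buckling occurs about the weak axis: I_min = h·b³/12 = 193×68.2³/12 = 5.102×10^6 mm⁴ (b = 68.2 mm is the smaller dimension).
Effective length L_e = KL = 1×5.21 m = 5210 mm.
Euler critical load P_cr = π²EI/L_e² = π²×198000×5.102×10^6/5210² = 367300 N.
P_allow = P_cr/n = 367300/4.14 = 88720 N.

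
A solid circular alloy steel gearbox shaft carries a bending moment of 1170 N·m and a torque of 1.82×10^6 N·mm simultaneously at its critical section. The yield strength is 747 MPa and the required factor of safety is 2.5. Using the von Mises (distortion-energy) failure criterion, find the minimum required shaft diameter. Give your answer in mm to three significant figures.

d = 40.6 mm

σ_allow = σ_y/n = 747/2.5 = 298.8 MPa.
For a solid shaft σ_b = 32M/(πd³) and τ = 16T/(πd³), so the von Mises stress is σ' = (16/πd³)·√(4M²+3T²).
√(4M²+3T²) = √(4×(1.170×10^6)² + 3×(1.820×10^6)²) = 3.926×10^6 N·mm.
d³ = 16×3.926×10^6/(π×298.8) = 66920 mm³.
d = 40.60 mm.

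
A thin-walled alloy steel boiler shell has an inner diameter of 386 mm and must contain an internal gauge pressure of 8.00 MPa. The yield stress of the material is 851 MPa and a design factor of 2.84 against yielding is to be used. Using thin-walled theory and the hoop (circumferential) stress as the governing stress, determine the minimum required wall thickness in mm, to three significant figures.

σ_allow = 851/2.84 = 299.6 MPa.
Hoop stress σ_h = pD/(2t), so t = pD/(2σ_allow) = 8.00×386/(2×299.6) = 5.153 mm.

t = 5.15 mm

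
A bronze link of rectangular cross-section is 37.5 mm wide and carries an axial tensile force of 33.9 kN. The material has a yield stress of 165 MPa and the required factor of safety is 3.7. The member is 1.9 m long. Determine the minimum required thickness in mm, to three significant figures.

σ_allow = 165/3.7 = 44.59 MPa.
Required area A = F/σ_allow = 33900/44.59 = 760.2 mm².
t = A/w = 760.2/37.5 = 20.27 mm.

t = 20.3 mm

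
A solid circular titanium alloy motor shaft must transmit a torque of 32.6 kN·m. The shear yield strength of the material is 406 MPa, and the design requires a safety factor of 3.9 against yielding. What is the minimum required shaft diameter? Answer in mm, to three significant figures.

Allowable shear stress τ_allow = 406/3.9 = 104.1 MPa.
For a solid shaft τ = 16T/(πd³), so d³ = 16T/(π τ_allow) = 16×3.2600×10^7/(π×104.1) = 1.595×10^6 mm³.
d = (1.595×10^6)^(1/3) = 116.8 mm.

d = 117 mm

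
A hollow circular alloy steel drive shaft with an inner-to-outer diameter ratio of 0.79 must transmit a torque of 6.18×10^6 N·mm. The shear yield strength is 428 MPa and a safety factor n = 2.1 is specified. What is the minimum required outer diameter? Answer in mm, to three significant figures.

d_o = 63.2 mm

τ_allow = 428/2.1 = 203.8 MPa.
For a hollow shaft τ = 16T/[πd_o³(1−k⁴)] with k = 0.79, so 1−k⁴ = 0.6105.
d_o³ = 16T/[π τ_allow (1−k⁴)] = 16×6180000/(π×203.8×0.6105) = 253000 mm³.
d_o = 63.24 mm.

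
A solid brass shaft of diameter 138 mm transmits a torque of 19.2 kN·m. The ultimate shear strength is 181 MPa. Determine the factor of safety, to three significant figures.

τ = 16T/(πd³) = 16×1.9200×10^7/(π×138³) = 37.21 MPa.
n = τ_limit/τ = 181/37.21 = 4.865.

n = 4.86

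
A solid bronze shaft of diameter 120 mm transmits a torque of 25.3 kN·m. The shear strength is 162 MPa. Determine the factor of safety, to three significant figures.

τ = 16T/(πd³) = 16×2.5300×10^7/(π×120³) = 74.57 MPa.
n = τ_limit/τ = 162/74.57 = 2.173.

n = 2.17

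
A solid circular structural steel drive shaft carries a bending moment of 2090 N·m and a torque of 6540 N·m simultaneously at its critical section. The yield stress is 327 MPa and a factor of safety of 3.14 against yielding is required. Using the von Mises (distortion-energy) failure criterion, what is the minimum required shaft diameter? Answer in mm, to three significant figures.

σ_allow = σ_y/n = 327/3.14 = 104.1 MPa.
For a solid shaft σ_b = 32M/(πd³) and τ = 16T/(πd³), so the von Mises stress is σ' = (16/πd³)·√(4M²+3T²).
√(4M²+3T²) = √(4×(2.090×10^6)² + 3×(6.540×10^6)²) = 1.207×10^7 N·mm.
d³ = 16×1.207×10^7/(π×104.1) = 590500 mm³.
d = 83.90 mm.

d = 83.9 mm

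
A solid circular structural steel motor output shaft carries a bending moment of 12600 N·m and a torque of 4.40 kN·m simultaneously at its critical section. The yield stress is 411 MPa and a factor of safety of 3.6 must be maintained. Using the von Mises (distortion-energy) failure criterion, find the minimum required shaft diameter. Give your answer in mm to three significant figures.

σ_allow = σ_y/n = 411/3.6 = 114.2 MPa.
For a solid shaft σ_b = 32M/(πd³) and τ = 16T/(πd³), so the von Mises stress is σ' = (16/πd³)·√(4M²+3T²).
√(4M²+3T²) = √(4×(1.260×10^7)² + 3×(4.400×10^6)²) = 2.633×10^7 N·mm.
d³ = 16×2.633×10^7/(π×114.2) = 1.174×10^6 mm³.
d = 105.5 mm.

d = 106 mm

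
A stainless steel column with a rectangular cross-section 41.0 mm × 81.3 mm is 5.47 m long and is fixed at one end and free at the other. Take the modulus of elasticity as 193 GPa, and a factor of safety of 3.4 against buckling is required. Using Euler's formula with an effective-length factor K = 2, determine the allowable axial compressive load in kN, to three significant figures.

Buckling occurs about the weak axis: I_min = h·b³/12 = 81.3×41.0³/12 = 466900 mm⁴ (b = 41.0 mm is the smaller dimension).
Effective length L_e = KL = 2×5.47 m = 10940 mm.
Euler critical load P_cr = π²EI/L_e² = π²×193000×466900/10940² = 7432 N.
P_allow = P_cr/n = 7432/3.4 = 2186 N.

P_allow = 2.19 kN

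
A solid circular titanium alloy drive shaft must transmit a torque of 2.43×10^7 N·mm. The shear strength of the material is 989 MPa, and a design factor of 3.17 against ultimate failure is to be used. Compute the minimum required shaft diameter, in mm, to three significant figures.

Allowable shear stress τ_allow = 989/3.17 = 312.0 MPa.
For a solid shaft τ = 16T/(πd³), so d³ = 16T/(π τ_allow) = 16×2.4300×10^7/(π×312.0) = 396700 mm³.
d = (396700)^(1/3) = 73.48 mm.

d = 73.5 mm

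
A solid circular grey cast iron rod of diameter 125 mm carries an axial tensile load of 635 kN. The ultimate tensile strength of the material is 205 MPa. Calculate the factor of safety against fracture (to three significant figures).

A = πd²/4 = 12270 mm².
σ = F/A = 635000/12270 = 51.74 MPa.
n = 205/51.74 = 3.962.

n = 3.96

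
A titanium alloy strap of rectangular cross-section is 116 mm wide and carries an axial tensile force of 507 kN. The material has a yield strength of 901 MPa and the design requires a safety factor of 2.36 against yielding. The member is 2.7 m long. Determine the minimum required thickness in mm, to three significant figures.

σ_allow = 901/2.36 = 381.8 MPa.
Required area A = F/σ_allow = 507000/381.8 = 1328 mm².
t = A/w = 1328/116 = 11.45 mm.

t = 11.4 mm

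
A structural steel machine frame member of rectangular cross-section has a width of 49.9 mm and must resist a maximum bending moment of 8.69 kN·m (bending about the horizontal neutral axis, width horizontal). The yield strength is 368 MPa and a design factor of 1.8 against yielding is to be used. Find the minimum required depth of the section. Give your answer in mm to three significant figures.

h = 71.5 mm

σ_allow = 368/1.8 = 204.4 MPa.
For a rectangular section σ = 6M/(bh²), so h² = 6M/(b σ_allow) = 6×8690000/(49.9×204.4) = 5111 mm².
h = 71.49 mm.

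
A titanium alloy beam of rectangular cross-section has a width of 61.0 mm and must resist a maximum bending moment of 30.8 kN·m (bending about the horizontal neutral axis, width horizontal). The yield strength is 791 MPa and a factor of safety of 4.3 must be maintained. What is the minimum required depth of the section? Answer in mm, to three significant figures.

h = 128 mm

σ_allow = 791/4.3 = 184.0 MPa.
For a rectangular section σ = 6M/(bh²), so h² = 6M/(b σ_allow) = 6×3.0800×10^7/(61.0×184.0) = 16470 mm².
h = 128.3 mm.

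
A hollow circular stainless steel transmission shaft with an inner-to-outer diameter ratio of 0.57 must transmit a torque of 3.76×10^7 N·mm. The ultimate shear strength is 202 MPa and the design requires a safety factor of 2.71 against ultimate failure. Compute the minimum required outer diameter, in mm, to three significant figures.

τ_allow = 202/2.71 = 74.54 MPa.
For a hollow shaft τ = 16T/[πd_o³(1−k⁴)] with k = 0.57, so 1−k⁴ = 0.8944.
d_o³ = 16T/[π τ_allow (1−k⁴)] = 16×3.7600×10^7/(π×74.54×0.8944) = 2.872×10^6 mm³.
d_o = 142.1 mm.

d_o = 142 mm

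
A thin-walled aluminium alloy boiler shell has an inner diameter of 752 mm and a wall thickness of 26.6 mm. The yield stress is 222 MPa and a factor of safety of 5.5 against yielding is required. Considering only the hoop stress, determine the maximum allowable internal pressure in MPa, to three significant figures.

σ_allow = 222/5.5 = 40.36 MPa.
σ_h = pD/(2t) → p_allow = 2σ_allow t/D = 2×40.36×26.6/752 = 2.856 MPa.

p_allow = 2.86 MPa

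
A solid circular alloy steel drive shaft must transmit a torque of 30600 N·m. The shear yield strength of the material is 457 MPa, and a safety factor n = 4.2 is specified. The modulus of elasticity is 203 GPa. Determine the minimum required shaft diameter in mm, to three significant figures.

Allowable shear stress τ_allow = 457/4.2 = 108.8 MPa.
For a solid shaft τ = 16T/(πd³), so d³ = 16T/(π τ_allow) = 16×3.0600×10^7/(π×108.8) = 1.432×10^6 mm³.
d = (1.432×10^6)^(1/3) = 112.7 mm.

d = 113 mm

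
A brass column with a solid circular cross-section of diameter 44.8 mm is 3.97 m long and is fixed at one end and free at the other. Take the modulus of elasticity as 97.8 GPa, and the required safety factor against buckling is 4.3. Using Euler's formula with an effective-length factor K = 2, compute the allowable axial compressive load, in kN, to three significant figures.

P_allow = 0.704 kN

I = πd⁴/64 = π×44.8⁴/64 = 197700 mm⁴.
Effective length L_e = KL = 2×3.97 m = 7940 mm.
Euler critical load P_cr = π²EI/L_e² = π²×97800×197700/7940² = 3027 N.
P_allow = P_cr/n = 3027/4.3 = 704.1 N.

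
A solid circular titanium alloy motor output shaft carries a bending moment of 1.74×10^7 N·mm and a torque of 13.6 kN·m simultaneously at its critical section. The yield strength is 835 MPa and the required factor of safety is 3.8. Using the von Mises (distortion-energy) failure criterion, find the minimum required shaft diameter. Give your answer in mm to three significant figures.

d = 99.1 mm

σ_allow = σ_y/n = 835/3.8 = 219.7 MPa.
For a solid shaft σ_b = 32M/(πd³) and τ = 16T/(πd³), so the von Mises stress is σ' = (16/πd³)·√(4M²+3T²).
√(4M²+3T²) = √(4×(1.740×10^7)² + 3×(1.360×10^7)²) = 4.202×10^7 N·mm.
d³ = 16×4.202×10^7/(π×219.7) = 974000 mm³.
d = 99.13 mm.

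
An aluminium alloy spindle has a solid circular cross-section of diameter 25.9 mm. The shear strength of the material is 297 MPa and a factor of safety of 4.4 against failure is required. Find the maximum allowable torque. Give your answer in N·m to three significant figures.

τ_allow = 297/4.4 = 67.50 MPa.
For a solid shaft T_allow = τ_allow·πd³/16; πd³/16 = π×25.9³/16 = 3411 mm³.
T_allow = 67.50×3411 = 230300 N·mm = 230.3 N·m.

T_allow = 230 N·m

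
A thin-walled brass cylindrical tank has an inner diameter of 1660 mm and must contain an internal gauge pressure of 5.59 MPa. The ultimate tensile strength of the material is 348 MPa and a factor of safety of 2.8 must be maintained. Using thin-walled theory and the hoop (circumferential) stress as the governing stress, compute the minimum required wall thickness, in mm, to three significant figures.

σ_allow = 348/2.8 = 124.3 MPa.
Hoop stress σ_h = pD/(2t), so t = pD/(2σ_allow) = 5.59×1660/(2×124.3) = 37.33 mm.

t = 37.3 mm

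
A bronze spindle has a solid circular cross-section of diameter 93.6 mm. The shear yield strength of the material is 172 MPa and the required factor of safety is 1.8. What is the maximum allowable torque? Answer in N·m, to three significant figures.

τ_allow = 172/1.8 = 95.56 MPa.
For a solid shaft T_allow = τ_allow·πd³/16; πd³/16 = π×93.6³/16 = 161000 mm³.
T_allow = 95.56×161000 = 1.539×10^7 N·mm = 15390 N·m.

T_allow = 15400 N·m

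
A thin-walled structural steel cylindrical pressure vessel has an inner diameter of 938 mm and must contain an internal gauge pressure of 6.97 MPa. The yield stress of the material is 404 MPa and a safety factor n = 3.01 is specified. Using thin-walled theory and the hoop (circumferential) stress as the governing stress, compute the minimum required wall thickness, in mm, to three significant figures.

t = 24.4 mm

σ_allow = 404/3.01 = 134.2 MPa.
Hoop stress σ_h = pD/(2t), so t = pD/(2σ_allow) = 6.97×938/(2×134.2) = 24.36 mm.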